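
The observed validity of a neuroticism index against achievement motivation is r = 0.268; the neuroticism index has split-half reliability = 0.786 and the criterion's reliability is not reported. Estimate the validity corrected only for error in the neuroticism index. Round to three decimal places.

0.302

Single correction: r_c = r_obs / √r_xx = 0.268 / √0.786 = 0.268 / 0.8866 ≈ 0.302.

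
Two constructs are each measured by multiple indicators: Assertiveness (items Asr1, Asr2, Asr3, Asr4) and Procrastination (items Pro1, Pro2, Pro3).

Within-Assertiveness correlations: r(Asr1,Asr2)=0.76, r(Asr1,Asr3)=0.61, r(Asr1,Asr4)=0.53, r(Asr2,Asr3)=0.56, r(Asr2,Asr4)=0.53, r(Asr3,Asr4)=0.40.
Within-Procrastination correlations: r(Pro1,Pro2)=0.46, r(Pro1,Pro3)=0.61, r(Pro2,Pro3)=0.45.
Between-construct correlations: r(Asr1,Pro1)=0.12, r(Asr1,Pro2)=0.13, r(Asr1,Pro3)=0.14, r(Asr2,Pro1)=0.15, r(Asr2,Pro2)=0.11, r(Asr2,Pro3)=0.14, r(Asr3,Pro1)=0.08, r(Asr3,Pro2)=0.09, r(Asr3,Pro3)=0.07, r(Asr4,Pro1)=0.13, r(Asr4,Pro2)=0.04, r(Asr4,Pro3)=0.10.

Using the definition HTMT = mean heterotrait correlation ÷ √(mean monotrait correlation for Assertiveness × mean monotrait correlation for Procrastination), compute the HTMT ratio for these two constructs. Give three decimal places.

0.202

Mean between = 1.30/12 = 0.1083.
Mean within-Asr = 3.39/6 = 0.5650; mean within-Pro = 1.52/3 = 0.5067.
Geometric mean = √(0.5650 × 0.5067) = 0.5351.
HTMT = 0.1083 / 0.5351 = 0.202.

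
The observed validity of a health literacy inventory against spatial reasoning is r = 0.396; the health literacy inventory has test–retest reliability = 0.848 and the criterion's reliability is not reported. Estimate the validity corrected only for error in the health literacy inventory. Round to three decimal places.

Single correction: r_c = r_obs / √r_xx = 0.396 / √0.848 = 0.396 / 0.9209 ≈ 0.430.

0.430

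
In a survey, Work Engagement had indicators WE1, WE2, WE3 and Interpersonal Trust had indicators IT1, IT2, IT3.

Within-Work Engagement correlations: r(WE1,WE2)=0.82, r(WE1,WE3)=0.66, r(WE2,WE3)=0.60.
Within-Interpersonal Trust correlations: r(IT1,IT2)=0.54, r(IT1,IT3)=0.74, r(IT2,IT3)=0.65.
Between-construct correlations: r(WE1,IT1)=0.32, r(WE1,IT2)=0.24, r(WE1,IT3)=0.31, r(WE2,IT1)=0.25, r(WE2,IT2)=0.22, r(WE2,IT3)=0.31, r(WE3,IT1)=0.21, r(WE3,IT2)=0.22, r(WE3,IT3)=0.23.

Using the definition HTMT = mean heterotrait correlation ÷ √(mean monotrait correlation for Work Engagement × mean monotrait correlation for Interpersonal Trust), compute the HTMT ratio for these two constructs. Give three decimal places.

0.384

Mean between = 2.31/9 = 0.2567.
Mean within-WE = 2.08/3 = 0.6933; mean within-IT = 1.93/3 = 0.6433.
Geometric mean = √(0.6933 × 0.6433) = 0.6678.
HTMT = 0.2567 / 0.6678 = 0.384.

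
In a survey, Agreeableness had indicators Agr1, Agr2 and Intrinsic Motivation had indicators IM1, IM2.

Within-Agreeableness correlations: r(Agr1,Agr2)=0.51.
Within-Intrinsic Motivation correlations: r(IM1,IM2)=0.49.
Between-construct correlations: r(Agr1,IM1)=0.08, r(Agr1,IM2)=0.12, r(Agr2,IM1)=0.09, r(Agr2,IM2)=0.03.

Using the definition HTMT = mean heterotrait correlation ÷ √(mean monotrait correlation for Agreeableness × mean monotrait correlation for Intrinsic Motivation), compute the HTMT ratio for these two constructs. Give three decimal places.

Mean between = 0.32/4 = 0.0800.
Mean within-Agr = 0.51/1 = 0.5100; mean within-IM = 0.49/1 = 0.4900.
Geometric mean = √(0.5100 × 0.4900) = 0.4999.
HTMT = 0.0800 / 0.4999 = 0.160.

0.160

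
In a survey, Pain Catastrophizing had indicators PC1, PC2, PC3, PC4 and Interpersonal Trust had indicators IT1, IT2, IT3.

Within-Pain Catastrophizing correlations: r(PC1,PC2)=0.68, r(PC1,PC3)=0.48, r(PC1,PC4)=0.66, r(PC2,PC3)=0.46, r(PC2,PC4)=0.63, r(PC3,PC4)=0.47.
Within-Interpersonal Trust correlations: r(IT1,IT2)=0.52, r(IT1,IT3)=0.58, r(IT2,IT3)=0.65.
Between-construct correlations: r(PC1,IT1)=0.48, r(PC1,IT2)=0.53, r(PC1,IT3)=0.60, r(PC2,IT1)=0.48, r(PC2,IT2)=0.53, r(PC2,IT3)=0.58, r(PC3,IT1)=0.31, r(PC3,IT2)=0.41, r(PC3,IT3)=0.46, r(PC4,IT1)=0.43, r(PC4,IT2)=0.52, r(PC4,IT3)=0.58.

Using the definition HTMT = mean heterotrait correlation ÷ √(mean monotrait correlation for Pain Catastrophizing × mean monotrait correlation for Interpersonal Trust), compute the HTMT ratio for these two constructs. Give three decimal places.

Between-construct mean = 5.91/12 = 0.4925.
Mean within-PC = 3.38/6 = 0.5633; mean within-IT = 1.75/3 = 0.5833.
Geometric mean = √(0.5633 × 0.5833) = 0.5732.
HTMT = 0.4925 / 0.5732 = 0.859.

0.859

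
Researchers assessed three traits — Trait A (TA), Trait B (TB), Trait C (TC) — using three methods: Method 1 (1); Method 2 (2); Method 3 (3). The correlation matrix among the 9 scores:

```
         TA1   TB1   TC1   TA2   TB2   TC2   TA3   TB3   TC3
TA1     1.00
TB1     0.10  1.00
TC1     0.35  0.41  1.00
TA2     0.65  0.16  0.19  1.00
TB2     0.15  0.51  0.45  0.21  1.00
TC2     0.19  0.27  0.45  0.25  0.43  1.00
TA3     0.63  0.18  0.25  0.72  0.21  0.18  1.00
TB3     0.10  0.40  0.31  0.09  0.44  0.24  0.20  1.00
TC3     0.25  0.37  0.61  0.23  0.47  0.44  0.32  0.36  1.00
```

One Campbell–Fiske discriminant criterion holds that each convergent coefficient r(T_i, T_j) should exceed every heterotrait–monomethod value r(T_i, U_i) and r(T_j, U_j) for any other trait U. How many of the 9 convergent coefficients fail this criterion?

1

Each convergent coefficient versus the relevant comparison correlations:
TA (methods 1·2): 0.65 vs {0.10, 0.21, 0.35, 0.25} → pass.
TA (methods 1·3): 0.63 vs {0.10, 0.20, 0.35, 0.32} → pass.
TA (methods 2·3): 0.72 vs {0.21, 0.20, 0.25, 0.32} → pass.
TB (methods 1·2): 0.51 vs {0.10, 0.21, 0.41, 0.43} → pass.
TB (methods 1·3): 0.40 vs {0.10, 0.20, 0.41, 0.36} → fail.
TB (methods 2·3): 0.44 vs {0.21, 0.20, 0.43, 0.36} → pass.
TC (methods 1·2): 0.45 vs {0.35, 0.25, 0.41, 0.43} → pass.
TC (methods 1·3): 0.61 vs {0.35, 0.32, 0.41, 0.36} → pass.
TC (methods 2·3): 0.44 vs {0.25, 0.32, 0.43, 0.36} → pass.
1 of 9 fail.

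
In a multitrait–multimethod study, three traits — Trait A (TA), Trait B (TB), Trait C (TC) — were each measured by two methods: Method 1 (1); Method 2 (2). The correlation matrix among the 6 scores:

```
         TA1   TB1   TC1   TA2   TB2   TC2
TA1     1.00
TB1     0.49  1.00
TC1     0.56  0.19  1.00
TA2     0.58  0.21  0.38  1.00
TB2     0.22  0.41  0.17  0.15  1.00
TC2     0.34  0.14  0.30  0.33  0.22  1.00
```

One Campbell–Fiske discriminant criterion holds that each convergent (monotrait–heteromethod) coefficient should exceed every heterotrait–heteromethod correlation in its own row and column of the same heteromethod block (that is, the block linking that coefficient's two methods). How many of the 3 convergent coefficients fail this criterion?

Each convergent coefficient versus the relevant comparison correlations:
TA (methods 1·2): 0.58 vs {0.22, 0.21, 0.34, 0.38} → pass.
TB (methods 1·2): 0.41 vs {0.21, 0.22, 0.14, 0.17} → pass.
TC (methods 1·2): 0.30 vs {0.38, 0.34, 0.17, 0.14} → fail.
1 of 3 fail.

1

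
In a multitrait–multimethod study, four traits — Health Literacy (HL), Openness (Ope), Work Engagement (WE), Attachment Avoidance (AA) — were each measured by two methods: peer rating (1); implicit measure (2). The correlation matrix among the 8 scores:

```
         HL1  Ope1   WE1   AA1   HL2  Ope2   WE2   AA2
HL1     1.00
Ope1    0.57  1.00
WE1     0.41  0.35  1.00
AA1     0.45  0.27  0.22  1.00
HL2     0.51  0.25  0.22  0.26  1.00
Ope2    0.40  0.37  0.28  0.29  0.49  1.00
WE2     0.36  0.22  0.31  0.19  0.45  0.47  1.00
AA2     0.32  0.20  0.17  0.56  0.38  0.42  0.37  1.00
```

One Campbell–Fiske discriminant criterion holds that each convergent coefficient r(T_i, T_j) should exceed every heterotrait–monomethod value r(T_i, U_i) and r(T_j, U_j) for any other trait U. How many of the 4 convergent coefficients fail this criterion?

Each convergent coefficient versus the relevant comparison correlations:
HL (methods 1·2): 0.51 vs {0.57, 0.49, 0.41, 0.45, 0.45, 0.38} → fail.
Ope (methods 1·2): 0.37 vs {0.57, 0.49, 0.35, 0.47, 0.27, 0.42} → fail.
WE (methods 1·2): 0.31 vs {0.41, 0.45, 0.35, 0.47, 0.22, 0.37} → fail.
AA (methods 1·2): 0.56 vs {0.45, 0.38, 0.27, 0.42, 0.22, 0.37} → pass.
3 of 4 fail.

3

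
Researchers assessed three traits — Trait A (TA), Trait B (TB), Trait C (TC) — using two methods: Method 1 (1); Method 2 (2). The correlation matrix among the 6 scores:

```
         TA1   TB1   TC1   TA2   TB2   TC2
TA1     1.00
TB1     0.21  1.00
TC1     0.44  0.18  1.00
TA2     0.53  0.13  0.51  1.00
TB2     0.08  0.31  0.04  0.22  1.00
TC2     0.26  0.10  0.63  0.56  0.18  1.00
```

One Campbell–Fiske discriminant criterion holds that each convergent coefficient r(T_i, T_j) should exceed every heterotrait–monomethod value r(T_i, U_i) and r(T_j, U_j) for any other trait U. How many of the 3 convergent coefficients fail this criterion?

Convergent coefficients and their comparison sets:
TA (methods 1·2): 0.53 vs {0.21, 0.22, 0.44, 0.56} → fail.
TB (methods 1·2): 0.31 vs {0.21, 0.22, 0.18, 0.18} → pass.
TC (methods 1·2): 0.63 vs {0.44, 0.56, 0.18, 0.18} → pass.
1 of 3 fail.

1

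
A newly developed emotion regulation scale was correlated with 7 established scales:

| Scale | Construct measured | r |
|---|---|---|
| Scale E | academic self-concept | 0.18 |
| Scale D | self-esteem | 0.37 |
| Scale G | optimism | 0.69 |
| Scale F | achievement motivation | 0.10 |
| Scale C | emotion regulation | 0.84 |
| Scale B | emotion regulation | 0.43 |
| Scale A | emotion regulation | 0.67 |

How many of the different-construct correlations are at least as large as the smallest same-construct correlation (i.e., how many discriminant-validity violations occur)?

Convergent (same construct = emotion regulation): Scale C, Scale B, Scale A.
Smallest convergent = 0.43. Discriminant values: 0.18, 0.37, 0.69, 0.10; count ≥ 0.43 → 1.

1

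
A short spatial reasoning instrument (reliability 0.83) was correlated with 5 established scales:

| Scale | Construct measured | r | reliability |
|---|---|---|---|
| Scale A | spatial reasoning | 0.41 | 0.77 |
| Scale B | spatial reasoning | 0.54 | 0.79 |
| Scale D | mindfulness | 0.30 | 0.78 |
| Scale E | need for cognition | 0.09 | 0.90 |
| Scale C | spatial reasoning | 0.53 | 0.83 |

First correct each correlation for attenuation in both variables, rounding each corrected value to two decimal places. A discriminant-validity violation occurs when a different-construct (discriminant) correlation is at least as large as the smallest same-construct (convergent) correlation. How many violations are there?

Disattenuated r (r / √(r_scale · r_new)):
  Scale A (conv): 0.41 / √(0.77·0.83) = 0.51
  Scale B (conv): 0.54 / √(0.79·0.83) = 0.67
  Scale D (disc): 0.30 / √(0.78·0.83) = 0.37
  Scale E (disc): 0.09 / √(0.90·0.83) = 0.10
  Scale C (conv): 0.53 / √(0.83·0.83) = 0.64
Smallest convergent = 0.51. Discriminant values: 0.37, 0.10; count ≥ 0.51 → 0.

0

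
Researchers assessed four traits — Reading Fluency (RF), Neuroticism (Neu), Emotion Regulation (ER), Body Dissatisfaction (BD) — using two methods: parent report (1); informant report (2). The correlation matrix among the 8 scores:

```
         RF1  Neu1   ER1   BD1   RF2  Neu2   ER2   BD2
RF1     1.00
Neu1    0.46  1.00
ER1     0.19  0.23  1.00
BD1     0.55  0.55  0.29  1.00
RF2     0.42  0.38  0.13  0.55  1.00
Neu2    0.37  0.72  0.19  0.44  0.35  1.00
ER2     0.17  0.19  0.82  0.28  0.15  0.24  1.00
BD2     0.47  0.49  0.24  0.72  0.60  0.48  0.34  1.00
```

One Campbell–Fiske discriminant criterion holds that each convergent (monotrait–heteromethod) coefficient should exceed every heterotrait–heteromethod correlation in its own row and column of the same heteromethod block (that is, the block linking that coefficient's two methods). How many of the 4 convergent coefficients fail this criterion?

1

Each convergent coefficient versus the relevant comparison correlations:
RF (methods 1·2): 0.42 vs {0.37, 0.38, 0.17, 0.13, 0.47, 0.55} → fail.
Neu (methods 1·2): 0.72 vs {0.38, 0.37, 0.19, 0.19, 0.49, 0.44} → pass.
ER (methods 1·2): 0.82 vs {0.13, 0.17, 0.19, 0.19, 0.24, 0.28} → pass.
BD (methods 1·2): 0.72 vs {0.55, 0.47, 0.44, 0.49, 0.28, 0.24} → pass.
1 of 4 fail.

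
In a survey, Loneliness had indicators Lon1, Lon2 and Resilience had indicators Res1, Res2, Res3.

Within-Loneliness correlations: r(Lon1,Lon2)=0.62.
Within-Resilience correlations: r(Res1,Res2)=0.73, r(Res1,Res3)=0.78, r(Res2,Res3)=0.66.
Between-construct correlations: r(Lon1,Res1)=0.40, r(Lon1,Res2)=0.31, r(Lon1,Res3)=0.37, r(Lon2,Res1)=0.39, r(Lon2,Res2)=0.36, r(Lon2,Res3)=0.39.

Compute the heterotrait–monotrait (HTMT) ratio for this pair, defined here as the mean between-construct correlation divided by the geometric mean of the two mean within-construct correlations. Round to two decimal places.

Mean heterotrait r = 2.22/6 = 0.3700.
Mean within-Lon = 0.62/1 = 0.6200; mean within-Res = 2.17/3 = 0.7233.
Geometric mean = √(0.6200 × 0.7233) = 0.6697.
HTMT = 0.3700 / 0.6697 = 0.55.

0.55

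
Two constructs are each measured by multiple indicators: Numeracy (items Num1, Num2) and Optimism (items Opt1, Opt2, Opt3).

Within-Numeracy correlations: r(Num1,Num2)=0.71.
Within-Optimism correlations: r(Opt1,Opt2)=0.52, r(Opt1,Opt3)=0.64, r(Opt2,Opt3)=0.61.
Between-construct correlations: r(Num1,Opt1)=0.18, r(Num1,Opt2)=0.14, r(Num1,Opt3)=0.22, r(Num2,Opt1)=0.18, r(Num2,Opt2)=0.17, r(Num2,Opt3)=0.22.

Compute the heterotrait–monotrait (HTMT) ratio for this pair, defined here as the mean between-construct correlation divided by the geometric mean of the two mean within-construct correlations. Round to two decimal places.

Mean heterotrait r = 1.11/6 = 0.1850.
Mean within-Num = 0.71/1 = 0.7100; mean within-Opt = 1.77/3 = 0.5900.
Geometric mean = √(0.7100 × 0.5900) = 0.6472.
HTMT = 0.1850 / 0.6472 = 0.29.

0.29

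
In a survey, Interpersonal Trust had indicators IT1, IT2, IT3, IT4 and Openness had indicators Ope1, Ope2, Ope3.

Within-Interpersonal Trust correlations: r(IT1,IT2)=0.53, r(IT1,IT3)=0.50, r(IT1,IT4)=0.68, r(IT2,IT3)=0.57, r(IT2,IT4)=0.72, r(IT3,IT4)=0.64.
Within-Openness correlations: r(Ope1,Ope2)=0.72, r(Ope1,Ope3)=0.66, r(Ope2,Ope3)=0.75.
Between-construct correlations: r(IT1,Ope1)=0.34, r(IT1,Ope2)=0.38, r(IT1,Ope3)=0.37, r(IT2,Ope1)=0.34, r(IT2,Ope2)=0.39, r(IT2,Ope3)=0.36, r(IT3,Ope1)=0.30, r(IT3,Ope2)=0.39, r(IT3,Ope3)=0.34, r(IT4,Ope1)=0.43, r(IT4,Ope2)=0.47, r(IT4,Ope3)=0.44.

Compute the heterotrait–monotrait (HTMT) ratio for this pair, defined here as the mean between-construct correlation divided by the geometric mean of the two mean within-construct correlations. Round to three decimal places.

0.578

Between-construct mean = 4.55/12 = 0.3792.
Mean within-IT = 3.64/6 = 0.6067; mean within-Ope = 2.13/3 = 0.7100.
Geometric mean = √(0.6067 × 0.7100) = 0.6563.
HTMT = 0.3792 / 0.6563 = 0.578.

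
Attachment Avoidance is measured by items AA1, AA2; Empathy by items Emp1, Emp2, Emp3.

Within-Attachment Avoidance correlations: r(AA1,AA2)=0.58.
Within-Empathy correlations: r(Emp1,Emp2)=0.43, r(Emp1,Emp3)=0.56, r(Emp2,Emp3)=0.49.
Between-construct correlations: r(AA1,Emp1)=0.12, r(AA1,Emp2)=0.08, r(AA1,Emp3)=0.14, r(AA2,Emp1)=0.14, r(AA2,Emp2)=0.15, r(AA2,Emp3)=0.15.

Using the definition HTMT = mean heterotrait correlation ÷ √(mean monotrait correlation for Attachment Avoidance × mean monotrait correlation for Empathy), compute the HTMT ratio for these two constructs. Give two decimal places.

0.24

Between-construct mean = 0.78/6 = 0.1300.
Mean within-AA = 0.58/1 = 0.5800; mean within-Emp = 1.48/3 = 0.4933.
Geometric mean = √(0.5800 × 0.4933) = 0.5349.
HTMT = 0.1300 / 0.5349 = 0.24.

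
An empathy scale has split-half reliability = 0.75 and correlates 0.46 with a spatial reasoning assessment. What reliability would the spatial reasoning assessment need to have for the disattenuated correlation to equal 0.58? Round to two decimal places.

r_true = r_obs / √(r_xx · r_yy) ⇒ 0.58 = 0.46 / √(0.75 · r_yy).
√(0.75 · r_yy) = 0.46 / 0.58 = 0.7931; 0.75 · r_yy = 0.6290; r_yy = 0.6290 / 0.75 ≈ 0.84.

0.84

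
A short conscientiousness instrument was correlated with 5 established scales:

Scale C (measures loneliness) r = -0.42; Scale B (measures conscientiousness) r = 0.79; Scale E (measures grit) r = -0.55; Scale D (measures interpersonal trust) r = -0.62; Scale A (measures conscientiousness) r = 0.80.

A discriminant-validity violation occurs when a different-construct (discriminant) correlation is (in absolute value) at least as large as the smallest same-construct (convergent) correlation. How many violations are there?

Convergent (same construct = conscientiousness): Scale B, Scale A.
Smallest convergent = 0.79. Discriminant |r|: 0.42, 0.55, 0.62; count ≥ 0.79 → 0.

0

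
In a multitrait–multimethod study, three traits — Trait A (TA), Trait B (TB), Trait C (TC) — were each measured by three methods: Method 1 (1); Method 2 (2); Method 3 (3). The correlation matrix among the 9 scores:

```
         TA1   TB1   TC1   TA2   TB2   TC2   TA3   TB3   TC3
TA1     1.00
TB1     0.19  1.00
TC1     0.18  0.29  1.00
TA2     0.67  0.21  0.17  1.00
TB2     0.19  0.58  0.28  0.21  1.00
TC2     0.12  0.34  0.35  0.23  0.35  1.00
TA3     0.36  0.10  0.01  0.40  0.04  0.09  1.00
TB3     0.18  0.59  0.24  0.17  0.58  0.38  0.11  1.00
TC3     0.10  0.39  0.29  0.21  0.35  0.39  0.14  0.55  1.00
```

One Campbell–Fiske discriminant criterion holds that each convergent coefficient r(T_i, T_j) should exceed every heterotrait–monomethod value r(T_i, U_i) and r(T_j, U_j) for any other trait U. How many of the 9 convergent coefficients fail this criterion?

Convergent coefficients and their comparison sets:
TA (methods 1·2): 0.67 vs {0.19, 0.21, 0.18, 0.23} → pass.
TA (methods 1·3): 0.36 vs {0.19, 0.11, 0.18, 0.14} → pass.
TA (methods 2·3): 0.40 vs {0.21, 0.11, 0.23, 0.14} → pass.
TB (methods 1·2): 0.58 vs {0.19, 0.21, 0.29, 0.35} → pass.
TB (methods 1·3): 0.59 vs {0.19, 0.11, 0.29, 0.55} → pass.
TB (methods 2·3): 0.58 vs {0.21, 0.11, 0.35, 0.55} → pass.
TC (methods 1·2): 0.35 vs {0.18, 0.23, 0.29, 0.35} → fail.
TC (methods 1·3): 0.29 vs {0.18, 0.14, 0.29, 0.55} → fail.
TC (methods 2·3): 0.39 vs {0.23, 0.14, 0.35, 0.55} → fail.
3 of 9 fail.

3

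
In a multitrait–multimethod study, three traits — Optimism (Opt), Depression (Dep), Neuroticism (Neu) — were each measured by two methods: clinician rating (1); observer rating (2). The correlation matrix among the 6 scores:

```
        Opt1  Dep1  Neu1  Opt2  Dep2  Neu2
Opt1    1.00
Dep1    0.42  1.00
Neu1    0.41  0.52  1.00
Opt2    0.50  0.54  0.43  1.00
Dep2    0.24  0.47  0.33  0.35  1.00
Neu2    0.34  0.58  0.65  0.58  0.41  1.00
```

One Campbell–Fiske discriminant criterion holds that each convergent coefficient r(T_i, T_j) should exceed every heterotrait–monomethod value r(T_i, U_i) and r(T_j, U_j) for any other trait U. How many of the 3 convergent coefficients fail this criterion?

2

Each convergent coefficient versus the relevant comparison correlations:
Opt (methods 1·2): 0.50 vs {0.42, 0.35, 0.41, 0.58} → fail.
Dep (methods 1·2): 0.47 vs {0.42, 0.35, 0.52, 0.41} → fail.
Neu (methods 1·2): 0.65 vs {0.41, 0.58, 0.52, 0.41} → pass.
2 of 3 fail.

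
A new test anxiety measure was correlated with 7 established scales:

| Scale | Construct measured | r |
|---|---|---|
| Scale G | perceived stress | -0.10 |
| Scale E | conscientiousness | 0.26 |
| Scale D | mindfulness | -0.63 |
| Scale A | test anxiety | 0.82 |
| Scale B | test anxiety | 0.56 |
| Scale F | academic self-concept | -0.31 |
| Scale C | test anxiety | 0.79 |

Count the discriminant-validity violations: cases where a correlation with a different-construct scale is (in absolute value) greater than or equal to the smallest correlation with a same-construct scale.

1

Convergent (same construct = test anxiety): Scale A, Scale B, Scale C.
Smallest convergent = 0.56. Discriminant |r|: 0.10, 0.26, 0.63, 0.31; count ≥ 0.56 → 1.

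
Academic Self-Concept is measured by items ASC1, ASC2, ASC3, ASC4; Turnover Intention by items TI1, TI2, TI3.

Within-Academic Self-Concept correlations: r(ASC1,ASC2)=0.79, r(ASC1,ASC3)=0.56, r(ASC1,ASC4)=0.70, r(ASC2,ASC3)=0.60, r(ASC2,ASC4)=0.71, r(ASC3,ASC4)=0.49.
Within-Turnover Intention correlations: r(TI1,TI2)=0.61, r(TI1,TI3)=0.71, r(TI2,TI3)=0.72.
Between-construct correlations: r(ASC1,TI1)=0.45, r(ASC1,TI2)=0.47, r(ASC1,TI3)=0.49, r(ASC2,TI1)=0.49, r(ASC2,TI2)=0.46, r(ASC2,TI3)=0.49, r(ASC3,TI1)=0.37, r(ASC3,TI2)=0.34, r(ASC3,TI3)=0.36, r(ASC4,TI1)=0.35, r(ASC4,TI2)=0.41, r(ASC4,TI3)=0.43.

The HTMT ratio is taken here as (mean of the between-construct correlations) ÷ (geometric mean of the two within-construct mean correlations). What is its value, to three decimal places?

Mean heterotrait r = 5.11/12 = 0.4258.
Mean within-ASC = 3.85/6 = 0.6417; mean within-TI = 2.04/3 = 0.6800.
Geometric mean = √(0.6417 × 0.6800) = 0.6606.
HTMT = 0.4258 / 0.6606 = 0.645.

0.645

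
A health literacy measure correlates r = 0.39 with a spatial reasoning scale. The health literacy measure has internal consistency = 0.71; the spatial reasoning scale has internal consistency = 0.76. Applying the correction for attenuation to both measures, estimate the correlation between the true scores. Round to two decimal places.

0.53

r_true = r_obs / √(r_xx · r_yy) = 0.39 / √(0.71 × 0.76) = 0.39 / √0.5396 = 0.39 / 0.7346 ≈ 0.53.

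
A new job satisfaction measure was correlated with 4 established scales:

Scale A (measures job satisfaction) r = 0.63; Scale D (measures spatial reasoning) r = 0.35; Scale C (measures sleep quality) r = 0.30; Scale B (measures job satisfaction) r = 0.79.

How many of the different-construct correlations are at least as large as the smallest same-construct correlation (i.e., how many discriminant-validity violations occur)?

0

Convergent (same construct = job satisfaction): Scale A, Scale B.
Smallest convergent = 0.63. Discriminant values: 0.35, 0.30; count ≥ 0.63 → 0.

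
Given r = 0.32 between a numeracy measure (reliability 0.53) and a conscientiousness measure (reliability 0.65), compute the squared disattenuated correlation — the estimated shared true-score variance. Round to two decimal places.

Disattenuated r = 0.32 / √(0.53 × 0.65) = 0.32 / 0.5869 = 0.5452.
Shared true-score variance = 0.5452² = 0.2972 ≈ 0.30.

0.30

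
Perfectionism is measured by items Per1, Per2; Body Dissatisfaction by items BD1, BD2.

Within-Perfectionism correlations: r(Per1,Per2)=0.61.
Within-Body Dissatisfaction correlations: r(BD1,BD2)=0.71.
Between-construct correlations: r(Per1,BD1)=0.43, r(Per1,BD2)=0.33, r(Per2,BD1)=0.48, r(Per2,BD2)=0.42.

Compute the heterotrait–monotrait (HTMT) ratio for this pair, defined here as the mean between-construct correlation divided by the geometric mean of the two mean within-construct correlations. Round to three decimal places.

Mean between = 1.66/4 = 0.4150.
Mean within-Per = 0.61/1 = 0.6100; mean within-BD = 0.71/1 = 0.7100.
Geometric mean = √(0.6100 × 0.7100) = 0.6581.
HTMT = 0.4150 / 0.6581 = 0.631.

0.631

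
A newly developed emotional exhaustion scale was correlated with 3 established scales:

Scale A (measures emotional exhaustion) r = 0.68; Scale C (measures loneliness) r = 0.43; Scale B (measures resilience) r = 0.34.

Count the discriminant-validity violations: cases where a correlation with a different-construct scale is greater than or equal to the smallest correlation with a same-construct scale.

Convergent (same construct = emotional exhaustion): Scale A.
Smallest convergent = 0.68. Discriminant values: 0.43, 0.34; count ≥ 0.68 → 0.

0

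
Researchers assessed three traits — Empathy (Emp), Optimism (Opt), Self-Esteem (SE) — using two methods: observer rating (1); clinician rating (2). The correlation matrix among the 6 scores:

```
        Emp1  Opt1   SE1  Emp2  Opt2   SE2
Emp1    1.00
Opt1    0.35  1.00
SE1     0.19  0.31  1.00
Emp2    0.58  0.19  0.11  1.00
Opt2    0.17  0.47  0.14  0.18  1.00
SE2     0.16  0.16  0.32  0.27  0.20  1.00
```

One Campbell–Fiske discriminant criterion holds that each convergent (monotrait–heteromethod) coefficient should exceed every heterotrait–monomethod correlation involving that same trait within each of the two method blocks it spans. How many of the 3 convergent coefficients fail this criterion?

0

Checking each validity diagonal entry against its comparison values:
Emp (methods 1·2): 0.58 vs {0.35, 0.18, 0.19, 0.27} → pass.
Opt (methods 1·2): 0.47 vs {0.35, 0.18, 0.31, 0.20} → pass.
SE (methods 1·2): 0.32 vs {0.19, 0.27, 0.31, 0.20} → pass.
0 of 3 fail.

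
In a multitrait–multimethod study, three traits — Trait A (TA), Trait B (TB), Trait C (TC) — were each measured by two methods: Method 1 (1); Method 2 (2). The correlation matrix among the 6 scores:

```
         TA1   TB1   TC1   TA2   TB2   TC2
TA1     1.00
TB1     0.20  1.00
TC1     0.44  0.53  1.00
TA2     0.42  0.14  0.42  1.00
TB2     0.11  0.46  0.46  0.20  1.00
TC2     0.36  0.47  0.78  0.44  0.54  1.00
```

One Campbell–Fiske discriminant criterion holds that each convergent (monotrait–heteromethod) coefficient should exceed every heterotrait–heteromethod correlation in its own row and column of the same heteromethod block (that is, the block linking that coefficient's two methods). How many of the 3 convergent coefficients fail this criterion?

Convergent coefficients and their comparison sets:
TA (methods 1·2): 0.42 vs {0.11, 0.14, 0.36, 0.42} → fail.
TB (methods 1·2): 0.46 vs {0.14, 0.11, 0.47, 0.46} → fail.
TC (methods 1·2): 0.78 vs {0.42, 0.36, 0.46, 0.47} → pass.
2 of 3 fail.

2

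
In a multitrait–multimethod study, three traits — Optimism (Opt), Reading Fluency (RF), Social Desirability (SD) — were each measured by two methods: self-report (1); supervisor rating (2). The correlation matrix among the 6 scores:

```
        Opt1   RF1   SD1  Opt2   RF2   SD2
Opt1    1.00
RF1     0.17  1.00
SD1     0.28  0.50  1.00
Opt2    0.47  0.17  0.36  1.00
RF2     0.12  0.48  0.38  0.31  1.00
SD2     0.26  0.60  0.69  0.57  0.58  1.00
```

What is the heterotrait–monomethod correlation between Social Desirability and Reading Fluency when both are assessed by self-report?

0.50

Different traits, same method: r(SD1, RF1) = 0.50.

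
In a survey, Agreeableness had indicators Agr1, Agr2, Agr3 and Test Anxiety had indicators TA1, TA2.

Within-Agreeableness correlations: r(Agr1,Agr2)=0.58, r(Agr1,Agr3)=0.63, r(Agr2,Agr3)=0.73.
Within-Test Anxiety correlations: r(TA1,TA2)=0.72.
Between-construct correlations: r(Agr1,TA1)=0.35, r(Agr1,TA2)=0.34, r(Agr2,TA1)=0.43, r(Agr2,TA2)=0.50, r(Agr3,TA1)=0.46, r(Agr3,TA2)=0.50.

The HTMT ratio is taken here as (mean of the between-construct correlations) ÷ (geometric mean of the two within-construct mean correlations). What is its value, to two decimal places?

0.63

Mean between = 2.58/6 = 0.4300.
Mean within-Agr = 1.94/3 = 0.6467; mean within-TA = 0.72/1 = 0.7200.
Geometric mean = √(0.6467 × 0.7200) = 0.6824.
HTMT = 0.4300 / 0.6824 = 0.63.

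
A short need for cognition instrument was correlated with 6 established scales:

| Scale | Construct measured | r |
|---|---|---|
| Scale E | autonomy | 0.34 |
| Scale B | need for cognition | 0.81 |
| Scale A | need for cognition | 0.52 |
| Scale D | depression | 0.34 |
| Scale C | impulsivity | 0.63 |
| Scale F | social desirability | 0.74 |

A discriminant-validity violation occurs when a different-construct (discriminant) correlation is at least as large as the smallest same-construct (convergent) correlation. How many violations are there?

Convergent (same construct = need for cognition): Scale B, Scale A.
Smallest convergent = 0.52. Discriminant values: 0.34, 0.34, 0.63, 0.74; count ≥ 0.52 → 2.

2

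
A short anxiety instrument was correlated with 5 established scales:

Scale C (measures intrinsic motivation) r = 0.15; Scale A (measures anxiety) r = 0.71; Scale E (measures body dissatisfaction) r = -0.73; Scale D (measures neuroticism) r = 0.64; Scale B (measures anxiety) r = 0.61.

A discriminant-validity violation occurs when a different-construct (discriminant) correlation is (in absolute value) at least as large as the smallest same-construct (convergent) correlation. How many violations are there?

2

Convergent (same construct = anxiety): Scale A, Scale B.
Smallest convergent = 0.61. Discriminant |r|: 0.15, 0.73, 0.64; count ≥ 0.61 → 2.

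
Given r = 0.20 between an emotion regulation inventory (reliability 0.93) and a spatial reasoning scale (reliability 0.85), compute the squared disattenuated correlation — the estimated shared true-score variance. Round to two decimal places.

Disattenuated r = 0.20 / √(0.93 × 0.85) = 0.20 / 0.8891 = 0.2249.
Shared true-score variance = 0.2249² = 0.0506 ≈ 0.05.

0.05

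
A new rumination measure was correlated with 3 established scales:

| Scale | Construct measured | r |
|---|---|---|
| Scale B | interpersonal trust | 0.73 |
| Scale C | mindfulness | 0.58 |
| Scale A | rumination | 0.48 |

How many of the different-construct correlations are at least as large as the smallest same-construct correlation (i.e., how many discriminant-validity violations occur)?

Convergent (same construct = rumination): Scale A.
Smallest convergent = 0.48. Discriminant values: 0.73, 0.58; count ≥ 0.48 → 2.

2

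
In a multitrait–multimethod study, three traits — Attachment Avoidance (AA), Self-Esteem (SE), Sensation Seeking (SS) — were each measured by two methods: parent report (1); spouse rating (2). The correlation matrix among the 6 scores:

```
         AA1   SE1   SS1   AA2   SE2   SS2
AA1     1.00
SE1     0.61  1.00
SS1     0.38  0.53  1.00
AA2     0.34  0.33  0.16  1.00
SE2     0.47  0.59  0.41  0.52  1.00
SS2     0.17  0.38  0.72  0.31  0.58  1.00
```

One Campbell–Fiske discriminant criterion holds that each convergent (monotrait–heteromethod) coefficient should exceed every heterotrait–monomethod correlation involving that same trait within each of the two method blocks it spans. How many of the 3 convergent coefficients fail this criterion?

2

Checking each validity diagonal entry against its comparison values:
AA (methods 1·2): 0.34 vs {0.61, 0.52, 0.38, 0.31} → fail.
SE (methods 1·2): 0.59 vs {0.61, 0.52, 0.53, 0.58} → fail.
SS (methods 1·2): 0.72 vs {0.38, 0.31, 0.53, 0.58} → pass.
2 of 3 fail.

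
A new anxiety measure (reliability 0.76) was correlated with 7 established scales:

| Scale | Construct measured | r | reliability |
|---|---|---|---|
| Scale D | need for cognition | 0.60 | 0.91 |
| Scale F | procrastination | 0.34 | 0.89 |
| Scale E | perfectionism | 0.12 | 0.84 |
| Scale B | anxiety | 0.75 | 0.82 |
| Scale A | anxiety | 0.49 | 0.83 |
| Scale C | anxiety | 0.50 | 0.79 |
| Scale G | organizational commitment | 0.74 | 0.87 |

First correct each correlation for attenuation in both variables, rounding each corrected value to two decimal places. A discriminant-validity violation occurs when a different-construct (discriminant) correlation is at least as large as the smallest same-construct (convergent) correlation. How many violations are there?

Disattenuated r (r / √(r_scale · r_new)):
  Scale D (disc): 0.60 / √(0.91·0.76) = 0.72
  Scale F (disc): 0.34 / √(0.89·0.76) = 0.41
  Scale E (disc): 0.12 / √(0.84·0.76) = 0.15
  Scale B (conv): 0.75 / √(0.82·0.76) = 0.95
  Scale A (conv): 0.49 / √(0.83·0.76) = 0.62
  Scale C (conv): 0.50 / √(0.79·0.76) = 0.65
  Scale G (disc): 0.74 / √(0.87·0.76) = 0.91
Smallest convergent = 0.62. Discriminant values: 0.72, 0.41, 0.15, 0.91; count ≥ 0.62 → 2.

2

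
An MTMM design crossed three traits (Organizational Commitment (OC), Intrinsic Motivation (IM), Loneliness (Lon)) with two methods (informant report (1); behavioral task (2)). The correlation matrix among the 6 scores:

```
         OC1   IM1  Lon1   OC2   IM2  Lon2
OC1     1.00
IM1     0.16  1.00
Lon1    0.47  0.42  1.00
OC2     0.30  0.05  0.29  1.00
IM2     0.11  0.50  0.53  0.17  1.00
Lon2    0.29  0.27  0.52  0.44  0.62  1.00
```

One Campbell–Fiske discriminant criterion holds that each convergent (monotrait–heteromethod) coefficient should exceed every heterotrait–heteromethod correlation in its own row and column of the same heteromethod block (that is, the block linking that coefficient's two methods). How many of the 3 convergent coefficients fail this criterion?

2

Convergent coefficients and their comparison sets:
OC (methods 1·2): 0.30 vs {0.11, 0.05, 0.29, 0.29} → pass.
IM (methods 1·2): 0.50 vs {0.05, 0.11, 0.27, 0.53} → fail.
Lon (methods 1·2): 0.52 vs {0.29, 0.29, 0.53, 0.27} → fail.
2 of 3 fail.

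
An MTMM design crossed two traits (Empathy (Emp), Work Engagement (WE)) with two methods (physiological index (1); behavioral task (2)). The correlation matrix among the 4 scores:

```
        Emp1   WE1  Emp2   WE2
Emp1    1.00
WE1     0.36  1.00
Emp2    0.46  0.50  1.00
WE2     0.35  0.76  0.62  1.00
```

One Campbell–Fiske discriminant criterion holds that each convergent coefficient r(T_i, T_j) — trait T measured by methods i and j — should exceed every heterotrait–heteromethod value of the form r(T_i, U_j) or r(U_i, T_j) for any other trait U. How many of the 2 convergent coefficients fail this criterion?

1

Checking each validity diagonal entry against its comparison values:
Emp (methods 1·2): 0.46 vs {0.35, 0.50} → fail.
WE (methods 1·2): 0.76 vs {0.50, 0.35} → pass.
1 of 2 fail.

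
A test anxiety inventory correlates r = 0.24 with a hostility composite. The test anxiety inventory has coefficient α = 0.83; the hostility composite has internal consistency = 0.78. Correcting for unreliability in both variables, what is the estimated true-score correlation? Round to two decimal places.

0.30

r_true = r_obs / √(r_xx · r_yy) = 0.24 / √(0.83 × 0.78) = 0.24 / √0.6474 = 0.24 / 0.8046 ≈ 0.30.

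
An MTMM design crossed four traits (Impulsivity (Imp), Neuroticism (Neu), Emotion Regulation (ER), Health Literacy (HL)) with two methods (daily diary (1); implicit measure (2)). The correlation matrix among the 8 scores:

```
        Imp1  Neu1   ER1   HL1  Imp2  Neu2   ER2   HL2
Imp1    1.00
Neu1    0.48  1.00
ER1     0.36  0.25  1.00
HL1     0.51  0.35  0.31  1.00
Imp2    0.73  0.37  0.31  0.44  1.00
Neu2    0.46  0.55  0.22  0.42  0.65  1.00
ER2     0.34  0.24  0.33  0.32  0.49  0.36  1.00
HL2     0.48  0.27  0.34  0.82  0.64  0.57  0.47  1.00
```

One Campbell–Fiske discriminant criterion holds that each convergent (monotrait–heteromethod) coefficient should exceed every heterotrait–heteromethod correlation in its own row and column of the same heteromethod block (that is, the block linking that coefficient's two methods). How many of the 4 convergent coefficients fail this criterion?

Each convergent coefficient versus the relevant comparison correlations:
Imp (methods 1·2): 0.73 vs {0.46, 0.37, 0.34, 0.31, 0.48, 0.44} → pass.
Neu (methods 1·2): 0.55 vs {0.37, 0.46, 0.24, 0.22, 0.27, 0.42} → pass.
ER (methods 1·2): 0.33 vs {0.31, 0.34, 0.22, 0.24, 0.34, 0.32} → fail.
HL (methods 1·2): 0.82 vs {0.44, 0.48, 0.42, 0.27, 0.32, 0.34} → pass.
1 of 4 fail.

1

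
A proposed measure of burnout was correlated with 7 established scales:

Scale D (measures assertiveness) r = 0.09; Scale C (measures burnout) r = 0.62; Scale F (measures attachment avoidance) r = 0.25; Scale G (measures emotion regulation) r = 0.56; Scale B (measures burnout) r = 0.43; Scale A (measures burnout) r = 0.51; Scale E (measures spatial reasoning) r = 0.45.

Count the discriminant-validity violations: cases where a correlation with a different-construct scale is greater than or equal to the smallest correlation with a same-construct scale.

Convergent (same construct = burnout): Scale C, Scale B, Scale A.
Smallest convergent = 0.43. Discriminant values: 0.09, 0.25, 0.56, 0.45; count ≥ 0.43 → 2.

2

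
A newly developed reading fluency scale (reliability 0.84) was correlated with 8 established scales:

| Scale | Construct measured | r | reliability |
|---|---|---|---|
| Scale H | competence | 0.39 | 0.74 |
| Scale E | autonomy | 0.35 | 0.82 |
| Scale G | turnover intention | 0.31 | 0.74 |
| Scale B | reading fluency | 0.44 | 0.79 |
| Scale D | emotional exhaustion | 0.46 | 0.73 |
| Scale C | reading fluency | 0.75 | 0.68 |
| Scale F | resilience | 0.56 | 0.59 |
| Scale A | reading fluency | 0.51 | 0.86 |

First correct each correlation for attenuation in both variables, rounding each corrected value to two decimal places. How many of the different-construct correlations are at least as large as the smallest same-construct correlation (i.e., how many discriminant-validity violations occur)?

2

Disattenuated r (r / √(r_scale · r_new)):
  Scale H (disc): 0.39 / √(0.74·0.84) = 0.49
  Scale E (disc): 0.35 / √(0.82·0.84) = 0.42
  Scale G (disc): 0.31 / √(0.74·0.84) = 0.39
  Scale B (conv): 0.44 / √(0.79·0.84) = 0.54
  Scale D (disc): 0.46 / √(0.73·0.84) = 0.59
  Scale C (conv): 0.75 / √(0.68·0.84) = 0.99
  Scale F (disc): 0.56 / √(0.59·0.84) = 0.80
  Scale A (conv): 0.51 / √(0.86·0.84) = 0.60
Smallest convergent = 0.54. Discriminant values: 0.49, 0.42, 0.39, 0.59, 0.80; count ≥ 0.54 → 2.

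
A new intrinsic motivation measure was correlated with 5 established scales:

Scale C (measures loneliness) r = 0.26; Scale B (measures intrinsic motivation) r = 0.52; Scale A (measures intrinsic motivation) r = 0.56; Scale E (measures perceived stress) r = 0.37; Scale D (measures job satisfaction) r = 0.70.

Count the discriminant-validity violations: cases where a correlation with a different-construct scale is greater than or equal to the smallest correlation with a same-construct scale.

1

Convergent (same construct = intrinsic motivation): Scale B, Scale A.
Smallest convergent = 0.52. Discriminant values: 0.26, 0.37, 0.70; count ≥ 0.52 → 1.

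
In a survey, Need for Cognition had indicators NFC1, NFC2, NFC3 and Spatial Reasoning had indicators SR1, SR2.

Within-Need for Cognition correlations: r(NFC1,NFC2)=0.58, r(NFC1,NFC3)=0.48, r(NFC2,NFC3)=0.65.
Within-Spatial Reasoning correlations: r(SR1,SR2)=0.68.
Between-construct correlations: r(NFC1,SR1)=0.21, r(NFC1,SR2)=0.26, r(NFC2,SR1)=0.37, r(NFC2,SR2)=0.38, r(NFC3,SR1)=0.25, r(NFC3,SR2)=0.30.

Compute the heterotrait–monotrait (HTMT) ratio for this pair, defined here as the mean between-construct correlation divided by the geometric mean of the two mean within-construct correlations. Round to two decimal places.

Mean heterotrait r = 1.77/6 = 0.2950.
Mean within-NFC = 1.71/3 = 0.5700; mean within-SR = 0.68/1 = 0.6800.
Geometric mean = √(0.5700 × 0.6800) = 0.6226.
HTMT = 0.2950 / 0.6226 = 0.47.

0.47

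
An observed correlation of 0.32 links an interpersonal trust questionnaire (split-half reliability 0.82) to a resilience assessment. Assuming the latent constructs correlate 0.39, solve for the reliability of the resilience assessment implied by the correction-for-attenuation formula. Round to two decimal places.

0.82

r_true = r_obs / √(r_xx · r_yy) ⇒ 0.39 = 0.32 / √(0.82 · r_yy).
√(0.82 · r_yy) = 0.32 / 0.39 = 0.8205; 0.82 · r_yy = 0.6732; r_yy = 0.6732 / 0.82 ≈ 0.82.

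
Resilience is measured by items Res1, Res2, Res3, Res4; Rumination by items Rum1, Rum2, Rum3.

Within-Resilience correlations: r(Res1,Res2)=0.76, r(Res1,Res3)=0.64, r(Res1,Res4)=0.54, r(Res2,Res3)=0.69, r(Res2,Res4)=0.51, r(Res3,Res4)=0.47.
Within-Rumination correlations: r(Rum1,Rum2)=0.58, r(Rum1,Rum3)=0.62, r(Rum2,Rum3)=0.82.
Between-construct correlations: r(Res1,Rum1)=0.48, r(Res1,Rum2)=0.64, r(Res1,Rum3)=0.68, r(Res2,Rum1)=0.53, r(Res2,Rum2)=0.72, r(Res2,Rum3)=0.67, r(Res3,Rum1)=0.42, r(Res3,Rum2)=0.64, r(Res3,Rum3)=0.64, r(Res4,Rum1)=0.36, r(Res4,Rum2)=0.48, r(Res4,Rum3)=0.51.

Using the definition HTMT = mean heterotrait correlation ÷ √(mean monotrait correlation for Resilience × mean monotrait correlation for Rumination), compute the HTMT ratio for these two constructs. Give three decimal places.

Mean between = 6.77/12 = 0.5642.
Mean within-Res = 3.61/6 = 0.6017; mean within-Rum = 2.02/3 = 0.6733.
Geometric mean = √(0.6017 × 0.6733) = 0.6365.
HTMT = 0.5642 / 0.6365 = 0.886.

0.886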